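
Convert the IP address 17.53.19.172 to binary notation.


17 = 00010001
53 = 00110101
19 = 00010011
172 = 10101100
Binary: 00010001.00110101.00010011.10101100


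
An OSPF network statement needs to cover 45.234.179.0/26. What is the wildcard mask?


Subnet mask: 255.255.255.192
Wildcard = 255.255.255.255 - subnet mask
255 - 255 = 0
255 - 255 = 0
255 - 255 = 0
255 - 192 = 63
Wildcard: 0.0.0.63


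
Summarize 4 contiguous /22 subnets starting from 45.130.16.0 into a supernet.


Original prefix: /22
Number of subnets: 4 = 2^2
New prefix = 22 - 2 = 20
Supernet: 45.130.16.0/20


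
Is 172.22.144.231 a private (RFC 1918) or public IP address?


RFC 1918 private ranges:
  10.0.0.0/8 (10.0.0.0 - 10.255.255.255)
  172.16.0.0/12 (172.16.0.0 - 172.31.255.255)
  192.168.0.0/16 (192.168.0.0 - 192.168.255.255)
Private (in 172.16.0.0/12)


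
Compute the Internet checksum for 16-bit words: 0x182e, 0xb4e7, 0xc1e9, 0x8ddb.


Sum all words (with carry folding):
+ 0x182e = 0x182e
+ 0xb4e7 = 0xcd15
+ 0xc1e9 = 0x8eff
+ 0x8ddb = 0x1cdb
One's complement: ~0x1cdb
Checksum = 0xe324


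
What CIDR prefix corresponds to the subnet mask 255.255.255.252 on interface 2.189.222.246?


Binary: 11111111.11111111.11111111.11111100
Count leading 1s
Prefix: /30


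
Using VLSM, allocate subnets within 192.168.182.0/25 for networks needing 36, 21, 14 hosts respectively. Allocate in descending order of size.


36 hosts -> /26 (62 usable): 192.168.182.0/26
21 hosts -> /27 (30 usable): 192.168.182.64/27
14 hosts -> /28 (14 usable): 192.168.182.96/28
Allocation: 192.168.182.0/26 (36 hosts, 62 usable); 192.168.182.64/27 (21 hosts, 30 usable); 192.168.182.96/28 (14 hosts, 14 usable)


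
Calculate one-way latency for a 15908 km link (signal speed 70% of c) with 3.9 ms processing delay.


Speed = 0.7 * 3e5 km/s = 210000 km/s
Propagation delay = 15908 / 210000 = 0.0758 s = 75.7524 ms
Processing delay = 3.9 ms
Total one-way latency = 79.6524 ms


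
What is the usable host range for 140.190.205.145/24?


Network: 140.190.205.0
Broadcast: 140.190.205.255
First usable = network + 1
Last usable = broadcast - 1
Range: 140.190.205.1 to 140.190.205.254


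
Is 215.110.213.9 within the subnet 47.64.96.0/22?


Subnet network: 47.64.96.0
Test IP AND mask: 215.110.212.0
No, 215.110.213.9 is not in 47.64.96.0/22


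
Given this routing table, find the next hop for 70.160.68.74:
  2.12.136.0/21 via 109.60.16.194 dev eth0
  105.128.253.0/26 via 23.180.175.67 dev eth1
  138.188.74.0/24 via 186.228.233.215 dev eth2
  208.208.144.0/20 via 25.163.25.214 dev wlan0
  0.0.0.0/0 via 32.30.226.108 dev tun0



Longest prefix match for 70.160.68.74:
  /21 2.12.136.0: no
  /26 105.128.253.0: no
  /24 138.188.74.0: no
  /20 208.208.144.0: no
  /0 0.0.0.0: MATCH
Selected: next-hop 32.30.226.108 via tun0 (matched /0)


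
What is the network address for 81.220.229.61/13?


IP:   01010001.11011100.11100101.00111101
Mask: 11111111.11111000.00000000.00000000
AND operation:
Net:  01010001.11011000.00000000.00000000
Network: 81.216.0.0/13


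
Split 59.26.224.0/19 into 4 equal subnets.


New prefix = 19 + 2 = 21
Each subnet has 2048 addresses
  59.26.224.0/21
  59.26.232.0/21
  59.26.240.0/21
  59.26.248.0/21
Subnets: 59.26.224.0/21, 59.26.232.0/21, 59.26.240.0/21, 59.26.248.0/21


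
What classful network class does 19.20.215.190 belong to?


First octet: 19
Binary: 00010011
0xxxxxxx -> Class A (1-126)
Class A, default mask 255.0.0.0 (/8)


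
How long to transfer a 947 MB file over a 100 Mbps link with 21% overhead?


Effective throughput = 100 * (1 - 21/100) = 79 Mbps
File size in Mb = 947 * 8 = 7576 Mb
Time = 7576 / 79
Time = 95.8987 seconds


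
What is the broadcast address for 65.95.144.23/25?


Network: 65.95.144.0/25
Host bits = 7
Set all host bits to 1:
Broadcast: 65.95.144.127


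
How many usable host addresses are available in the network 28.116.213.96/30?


Host bits = 32 - 30 = 2
Total addresses = 2^2 = 4
Usable = total - 2 (network and broadcast)
Usable hosts: 2


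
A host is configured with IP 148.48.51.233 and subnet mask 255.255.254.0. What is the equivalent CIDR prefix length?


Binary: 11111111.11111111.11111110.00000000
Count leading 1s
Prefix: /23


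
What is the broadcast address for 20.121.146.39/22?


Network: 20.121.144.0/22
Host bits = 10
Set all host bits to 1:
Broadcast: 20.121.147.255


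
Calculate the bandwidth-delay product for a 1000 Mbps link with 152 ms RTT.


BDP = bandwidth * RTT
= 1000 Mbps * 152 ms
= 1000 * 1e6 * 152 / 1000 bits
= 152000000 bits
= 19000000 bytes
= 18554.6875 KB
BDP = 152000000 bits (19000000 bytes)


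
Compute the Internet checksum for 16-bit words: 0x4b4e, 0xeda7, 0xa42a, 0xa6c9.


Sum all words (with carry folding):
+ 0x4b4e = 0x4b4e
+ 0xeda7 = 0x38f6
+ 0xa42a = 0xdd20
+ 0xa6c9 = 0x83ea
One's complement: ~0x83ea
Checksum = 0x7c15


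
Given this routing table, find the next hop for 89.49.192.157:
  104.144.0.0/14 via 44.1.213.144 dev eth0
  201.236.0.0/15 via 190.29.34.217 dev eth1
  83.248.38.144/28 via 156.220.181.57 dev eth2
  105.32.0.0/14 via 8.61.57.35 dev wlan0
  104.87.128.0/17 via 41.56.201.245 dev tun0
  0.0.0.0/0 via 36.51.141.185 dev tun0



Longest prefix match for 89.49.192.157:
  /14 104.144.0.0: no
  /15 201.236.0.0: no
  /28 83.248.38.144: no
  /14 105.32.0.0: no
  /17 104.87.128.0: no
  /0 0.0.0.0: MATCH
Selected: next-hop 36.51.141.185 via tun0 (matched /0)


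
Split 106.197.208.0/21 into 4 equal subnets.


New prefix = 21 + 2 = 23
Each subnet has 512 addresses
  106.197.208.0/23
  106.197.210.0/23
  106.197.212.0/23
  106.197.214.0/23
Subnets: 106.197.208.0/23, 106.197.210.0/23, 106.197.212.0/23, 106.197.214.0/23


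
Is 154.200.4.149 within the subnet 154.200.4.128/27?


Subnet network: 154.200.4.128
Test IP AND mask: 154.200.4.128
Yes, 154.200.4.149 is in 154.200.4.128/27


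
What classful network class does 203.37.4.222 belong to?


First octet: 203
Binary: 11001011
110xxxxx -> Class C (192-223)
Class C, default mask 255.255.255.0 (/24)


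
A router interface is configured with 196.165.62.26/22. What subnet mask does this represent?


/22 means 22 network bits, 10 host bits
Binary: 11111111111111111111110000000000
Mask: 255.255.252.0


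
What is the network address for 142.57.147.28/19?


IP:   10001110.00111001.10010011.00011100
Mask: 11111111.11111111.11100000.00000000
AND operation:
Net:  10001110.00111001.10000000.00000000
Network: 142.57.128.0/19


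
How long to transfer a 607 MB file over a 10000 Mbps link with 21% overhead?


Effective throughput = 10000 * (1 - 21/100) = 7900 Mbps
File size in Mb = 607 * 8 = 4856 Mb
Time = 4856 / 7900
Time = 0.6147 seconds


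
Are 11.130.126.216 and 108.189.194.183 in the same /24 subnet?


Mask: 255.255.255.0
11.130.126.216 AND mask = 11.130.126.0
108.189.194.183 AND mask = 108.189.194.0
No, different subnets (11.130.126.0 vs 108.189.194.0)


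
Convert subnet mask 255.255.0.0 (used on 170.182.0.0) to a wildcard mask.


Subnet mask: 255.255.0.0
Wildcard = 255.255.255.255 - subnet mask
255 - 255 = 0
255 - 255 = 0
255 - 0 = 255
255 - 0 = 255
Wildcard: 0.0.255.255


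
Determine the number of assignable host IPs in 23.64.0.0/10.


Host bits = 32 - 10 = 22
Total addresses = 2^22 = 4194304
Usable = total - 2 (network and broadcast)
Usable hosts: 4194302


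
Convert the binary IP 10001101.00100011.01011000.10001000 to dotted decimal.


10001101 = 141
00100011 = 35
01011000 = 88
10001000 = 136
IP: 141.35.88.136


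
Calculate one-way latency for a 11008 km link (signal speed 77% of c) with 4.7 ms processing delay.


Speed = 0.77 * 3e5 km/s = 231000 km/s
Propagation delay = 11008 / 231000 = 0.0477 s = 47.6537 ms
Processing delay = 4.7 ms
Total one-way latency = 52.3537 ms


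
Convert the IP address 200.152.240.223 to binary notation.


200 = 11001000
152 = 10011000
240 = 11110000
223 = 11011111
Binary: 11001000.10011000.11110000.11011111


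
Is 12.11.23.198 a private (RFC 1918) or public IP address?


RFC 1918 private ranges:
  10.0.0.0/8 (10.0.0.0 - 10.255.255.255)
  172.16.0.0/12 (172.16.0.0 - 172.31.255.255)
  192.168.0.0/16 (192.168.0.0 - 192.168.255.255)
Public (not in any RFC 1918 range)


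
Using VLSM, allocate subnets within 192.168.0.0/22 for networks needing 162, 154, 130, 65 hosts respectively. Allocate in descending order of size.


162 hosts -> /24 (254 usable): 192.168.0.0/24
154 hosts -> /24 (254 usable): 192.168.1.0/24
130 hosts -> /24 (254 usable): 192.168.2.0/24
65 hosts -> /25 (126 usable): 192.168.3.0/25
Allocation: 192.168.0.0/24 (162 hosts, 254 usable); 192.168.1.0/24 (154 hosts, 254 usable); 192.168.2.0/24 (130 hosts, 254 usable); 192.168.3.0/25 (65 hosts, 126 usable)


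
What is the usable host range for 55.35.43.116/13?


Network: 55.32.0.0
Broadcast: 55.39.255.255
First usable = network + 1
Last usable = broadcast - 1
Range: 55.32.0.1 to 55.39.255.254


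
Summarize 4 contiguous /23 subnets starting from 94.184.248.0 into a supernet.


Original prefix: /23
Number of subnets: 4 = 2^2
New prefix = 23 - 2 = 21
Supernet: 94.184.248.0/21


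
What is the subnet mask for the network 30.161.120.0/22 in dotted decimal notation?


/22 means 22 network bits, 10 host bits
Binary: 11111111111111111111110000000000
Mask: 255.255.252.0


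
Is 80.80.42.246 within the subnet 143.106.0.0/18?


Subnet network: 143.106.0.0
Test IP AND mask: 80.80.0.0
No, 80.80.42.246 is not in 143.106.0.0/18


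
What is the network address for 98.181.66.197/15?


IP:   01100010.10110101.01000010.11000101
Mask: 11111111.11111110.00000000.00000000
AND operation:
Net:  01100010.10110100.00000000.00000000
Network: 98.180.0.0/15


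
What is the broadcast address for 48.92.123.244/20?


Network: 48.92.112.0/20
Host bits = 12
Set all host bits to 1:
Broadcast: 48.92.127.255


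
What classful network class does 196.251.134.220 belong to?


First octet: 196
Binary: 11000100
110xxxxx -> Class C (192-223)
Class C, default mask 255.255.255.0 (/24)


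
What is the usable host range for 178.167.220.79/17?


Network: 178.167.128.0
Broadcast: 178.167.255.255
First usable = network + 1
Last usable = broadcast - 1
Range: 178.167.128.1 to 178.167.255.254


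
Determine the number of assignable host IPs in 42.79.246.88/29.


Host bits = 32 - 29 = 3
Total addresses = 2^3 = 8
Usable = total - 2 (network and broadcast)
Usable hosts: 6


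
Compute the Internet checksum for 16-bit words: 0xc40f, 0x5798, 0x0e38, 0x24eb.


Sum all words (with carry folding):
+ 0xc40f = 0xc40f
+ 0x5798 = 0x1ba8
+ 0x0e38 = 0x29e0
+ 0x24eb = 0x4ecb
One's complement: ~0x4ecb
Checksum = 0xb134


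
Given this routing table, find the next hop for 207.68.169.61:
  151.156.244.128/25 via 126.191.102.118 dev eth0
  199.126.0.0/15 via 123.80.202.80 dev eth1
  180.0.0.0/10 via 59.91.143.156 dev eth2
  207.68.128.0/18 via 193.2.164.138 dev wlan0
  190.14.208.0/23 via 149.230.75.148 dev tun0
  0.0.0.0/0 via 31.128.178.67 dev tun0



Longest prefix match for 207.68.169.61:
  /25 151.156.244.128: no
  /15 199.126.0.0: no
  /10 180.0.0.0: no
  /18 207.68.128.0: MATCH
  /23 190.14.208.0: no
  /0 0.0.0.0: MATCH
Selected: next-hop 193.2.164.138 via wlan0 (matched /18)


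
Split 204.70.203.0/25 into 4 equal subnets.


New prefix = 25 + 2 = 27
Each subnet has 32 addresses
  204.70.203.0/27
  204.70.203.32/27
  204.70.203.64/27
  204.70.203.96/27
Subnets: 204.70.203.0/27, 204.70.203.32/27, 204.70.203.64/27, 204.70.203.96/27


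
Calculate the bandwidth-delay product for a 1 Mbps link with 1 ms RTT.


BDP = bandwidth * RTT
= 1 Mbps * 1 ms
= 1 * 1e6 * 1 / 1000 bits
= 1000 bits
= 125 bytes
BDP = 1000 bits (125 bytes)


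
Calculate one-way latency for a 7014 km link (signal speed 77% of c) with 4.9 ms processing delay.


Speed = 0.77 * 3e5 km/s = 231000 km/s
Propagation delay = 7014 / 231000 = 0.0304 s = 30.3636 ms
Processing delay = 4.9 ms
Total one-way latency = 35.2636 ms


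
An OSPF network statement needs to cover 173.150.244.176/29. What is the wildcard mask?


Subnet mask: 255.255.255.248
Wildcard = 255.255.255.255 - subnet mask
255 - 255 = 0
255 - 255 = 0
255 - 255 = 0
255 - 248 = 7
Wildcard: 0.0.0.7


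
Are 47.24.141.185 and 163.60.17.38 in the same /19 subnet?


Mask: 255.255.224.0
47.24.141.185 AND mask = 47.24.128.0
163.60.17.38 AND mask = 163.60.0.0
No, different subnets (47.24.128.0 vs 163.60.0.0)


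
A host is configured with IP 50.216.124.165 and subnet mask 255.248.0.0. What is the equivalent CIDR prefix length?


Binary: 11111111.11111000.00000000.00000000
Count leading 1s
Prefix: /13


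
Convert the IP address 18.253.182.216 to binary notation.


18 = 00010010
253 = 11111101
182 = 10110110
216 = 11011000
Binary: 00010010.11111101.10110110.11011000


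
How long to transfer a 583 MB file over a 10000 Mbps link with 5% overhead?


Effective throughput = 10000 * (1 - 5/100) = 9500 Mbps
File size in Mb = 583 * 8 = 4664 Mb
Time = 4664 / 9500
Time = 0.4909 seconds


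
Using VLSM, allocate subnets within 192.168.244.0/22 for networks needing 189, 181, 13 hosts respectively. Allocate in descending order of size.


189 hosts -> /24 (254 usable): 192.168.244.0/24
181 hosts -> /24 (254 usable): 192.168.245.0/24
13 hosts -> /28 (14 usable): 192.168.246.0/28
Allocation: 192.168.244.0/24 (189 hosts, 254 usable); 192.168.245.0/24 (181 hosts, 254 usable); 192.168.246.0/28 (13 hosts, 14 usable)


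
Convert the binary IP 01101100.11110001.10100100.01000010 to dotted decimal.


01101100 = 108
11110001 = 241
10100100 = 164
01000010 = 66
IP: 108.241.164.66


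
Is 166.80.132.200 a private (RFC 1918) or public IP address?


RFC 1918 private ranges:
  10.0.0.0/8 (10.0.0.0 - 10.255.255.255)
  172.16.0.0/12 (172.16.0.0 - 172.31.255.255)
  192.168.0.0/16 (192.168.0.0 - 192.168.255.255)
Public (not in any RFC 1918 range)


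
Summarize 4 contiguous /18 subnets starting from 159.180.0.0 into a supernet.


Original prefix: /18
Number of subnets: 4 = 2^2
New prefix = 18 - 2 = 16
Supernet: 159.180.0.0/16


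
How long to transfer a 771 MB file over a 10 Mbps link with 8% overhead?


Effective throughput = 10 * (1 - 8/100) = 9.2 Mbps
File size in Mb = 771 * 8 = 6168 Mb
Time = 6168 / 9.2
Time = 670.4348 seconds


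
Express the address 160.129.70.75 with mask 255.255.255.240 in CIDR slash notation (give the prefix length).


Binary: 11111111.11111111.11111111.11110000
Count leading 1s
Prefix: /28


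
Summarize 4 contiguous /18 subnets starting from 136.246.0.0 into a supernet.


Original prefix: /18
Number of subnets: 4 = 2^2
New prefix = 18 - 2 = 16
Supernet: 136.246.0.0/16


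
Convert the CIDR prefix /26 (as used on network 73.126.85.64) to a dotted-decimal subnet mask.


/26 means 26 network bits, 6 host bits
Binary: 11111111111111111111111111000000
Mask: 255.255.255.192


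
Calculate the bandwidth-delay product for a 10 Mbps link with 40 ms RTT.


BDP = bandwidth * RTT
= 10 Mbps * 40 ms
= 10 * 1e6 * 40 / 1000 bits
= 400000 bits
= 50000 bytes
= 48.8281 KB
BDP = 400000 bits (50000 bytes)


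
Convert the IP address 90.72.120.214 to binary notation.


90 = 01011010
72 = 01001000
120 = 01111000
214 = 11010110
Binary: 01011010.01001000.01111000.11010110


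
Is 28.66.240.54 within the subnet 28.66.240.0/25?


Subnet network: 28.66.240.0
Test IP AND mask: 28.66.240.0
Yes, 28.66.240.54 is in 28.66.240.0/25


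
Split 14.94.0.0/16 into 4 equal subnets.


New prefix = 16 + 2 = 18
Each subnet has 16384 addresses
  14.94.0.0/18
  14.94.64.0/18
  14.94.128.0/18
  14.94.192.0/18
Subnets: 14.94.0.0/18, 14.94.64.0/18, 14.94.128.0/18, 14.94.192.0/18


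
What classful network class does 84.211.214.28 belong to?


First octet: 84
Binary: 01010100
0xxxxxxx -> Class A (1-126)
Class A, default mask 255.0.0.0 (/8)


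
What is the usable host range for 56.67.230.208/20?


Network: 56.67.224.0
Broadcast: 56.67.239.255
First usable = network + 1
Last usable = broadcast - 1
Range: 56.67.224.1 to 56.67.239.254


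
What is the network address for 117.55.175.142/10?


IP:   01110101.00110111.10101111.10001110
Mask: 11111111.11000000.00000000.00000000
AND operation:
Net:  01110101.00000000.00000000.00000000
Network: 117.0.0.0/10


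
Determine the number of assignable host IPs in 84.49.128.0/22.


Host bits = 32 - 22 = 10
Total addresses = 2^10 = 1024
Usable = total - 2 (network and broadcast)
Usable hosts: 1022


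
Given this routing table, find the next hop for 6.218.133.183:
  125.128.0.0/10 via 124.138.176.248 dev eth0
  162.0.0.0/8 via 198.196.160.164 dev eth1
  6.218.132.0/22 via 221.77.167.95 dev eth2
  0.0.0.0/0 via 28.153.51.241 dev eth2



Longest prefix match for 6.218.133.183:
  /10 125.128.0.0: no
  /8 162.0.0.0: no
  /22 6.218.132.0: MATCH
  /0 0.0.0.0: MATCH
Selected: next-hop 221.77.167.95 via eth2 (matched /22)


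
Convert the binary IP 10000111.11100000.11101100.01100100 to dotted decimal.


10000111 = 135
11100000 = 224
11101100 = 236
01100100 = 100
IP: 135.224.236.100


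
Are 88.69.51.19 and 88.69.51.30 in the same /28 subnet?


Mask: 255.255.255.240
88.69.51.19 AND mask = 88.69.51.16
88.69.51.30 AND mask = 88.69.51.16
Yes, same subnet (88.69.51.16)


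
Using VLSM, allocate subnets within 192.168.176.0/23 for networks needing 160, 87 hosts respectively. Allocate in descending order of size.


160 hosts -> /24 (254 usable): 192.168.176.0/24
87 hosts -> /25 (126 usable): 192.168.177.0/25
Allocation: 192.168.176.0/24 (160 hosts, 254 usable); 192.168.177.0/25 (87 hosts, 126 usable)


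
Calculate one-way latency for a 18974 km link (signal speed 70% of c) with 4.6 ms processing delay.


Speed = 0.7 * 3e5 km/s = 210000 km/s
Propagation delay = 18974 / 210000 = 0.0904 s = 90.3524 ms
Processing delay = 4.6 ms
Total one-way latency = 94.9524 ms


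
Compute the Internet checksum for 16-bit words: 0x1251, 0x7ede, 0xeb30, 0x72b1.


Sum all words (with carry folding):
+ 0x1251 = 0x1251
+ 0x7ede = 0x912f
+ 0xeb30 = 0x7c60
+ 0x72b1 = 0xef11
One's complement: ~0xef11
Checksum = 0x10ee


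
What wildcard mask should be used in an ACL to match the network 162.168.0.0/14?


Subnet mask: 255.252.0.0
Wildcard = 255.255.255.255 - subnet mask
255 - 255 = 0
255 - 252 = 3
255 - 0 = 255
255 - 0 = 255
Wildcard: 0.3.255.255


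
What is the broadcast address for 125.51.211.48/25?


Network: 125.51.211.0/25
Host bits = 7
Set all host bits to 1:
Broadcast: 125.51.211.127


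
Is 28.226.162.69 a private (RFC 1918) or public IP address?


RFC 1918 private ranges:
  10.0.0.0/8 (10.0.0.0 - 10.255.255.255)
  172.16.0.0/12 (172.16.0.0 - 172.31.255.255)
  192.168.0.0/16 (192.168.0.0 - 192.168.255.255)
Public (not in any RFC 1918 range)


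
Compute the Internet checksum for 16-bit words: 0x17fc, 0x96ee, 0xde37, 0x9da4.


Sum all words (with carry folding):
+ 0x17fc = 0x17fc
+ 0x96ee = 0xaeea
+ 0xde37 = 0x8d22
+ 0x9da4 = 0x2ac7
One's complement: ~0x2ac7
Checksum = 0xd538


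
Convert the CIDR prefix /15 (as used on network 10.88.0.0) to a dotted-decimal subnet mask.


/15 means 15 network bits, 17 host bits
Binary: 11111111111111100000000000000000
Mask: 255.254.0.0


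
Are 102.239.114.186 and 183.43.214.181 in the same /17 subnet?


Mask: 255.255.128.0
102.239.114.186 AND mask = 102.239.0.0
183.43.214.181 AND mask = 183.43.128.0
No, different subnets (102.239.0.0 vs 183.43.128.0)


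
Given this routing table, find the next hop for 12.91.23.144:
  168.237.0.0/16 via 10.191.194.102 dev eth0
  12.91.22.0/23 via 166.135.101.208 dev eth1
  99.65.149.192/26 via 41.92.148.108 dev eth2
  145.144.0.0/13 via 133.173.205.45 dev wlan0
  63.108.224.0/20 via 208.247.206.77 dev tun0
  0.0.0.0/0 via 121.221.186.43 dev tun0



Longest prefix match for 12.91.23.144:
  /16 168.237.0.0: no
  /23 12.91.22.0: MATCH
  /26 99.65.149.192: no
  /13 145.144.0.0: no
  /20 63.108.224.0: no
  /0 0.0.0.0: MATCH
Selected: next-hop 166.135.101.208 via eth1 (matched /23)


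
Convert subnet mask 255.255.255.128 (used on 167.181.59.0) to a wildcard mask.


Subnet mask: 255.255.255.128
Wildcard = 255.255.255.255 - subnet mask
255 - 255 = 0
255 - 255 = 0
255 - 255 = 0
255 - 128 = 127
Wildcard: 0.0.0.127


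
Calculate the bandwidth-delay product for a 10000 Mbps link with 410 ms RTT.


BDP = bandwidth * RTT
= 10000 Mbps * 410 ms
= 10000 * 1e6 * 410 / 1000 bits
= 4100000000 bits
= 512500000 bytes
= 500488.2812 KB
BDP = 4100000000 bits (512500000 bytes)


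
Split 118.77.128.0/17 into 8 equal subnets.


New prefix = 17 + 3 = 20
Each subnet has 4096 addresses
  118.77.128.0/20
  118.77.144.0/20
  118.77.160.0/20
  118.77.176.0/20
  118.77.192.0/20
  118.77.208.0/20
  118.77.224.0/20
  118.77.240.0/20
Subnets: 118.77.128.0/20, 118.77.144.0/20, 118.77.160.0/20, 118.77.176.0/20, 118.77.192.0/20, 118.77.208.0/20, 118.77.224.0/20, 118.77.240.0/20


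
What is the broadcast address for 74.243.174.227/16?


Network: 74.243.0.0/16
Host bits = 16
Set all host bits to 1:
Broadcast: 74.243.255.255


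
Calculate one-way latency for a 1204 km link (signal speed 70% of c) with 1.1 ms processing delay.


Speed = 0.7 * 3e5 km/s = 210000 km/s
Propagation delay = 1204 / 210000 = 0.0057 s = 5.7333 ms
Processing delay = 1.1 ms
Total one-way latency = 6.8333 ms


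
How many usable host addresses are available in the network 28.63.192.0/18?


Host bits = 32 - 18 = 14
Total addresses = 2^14 = 16384
Usable = total - 2 (network and broadcast)
Usable hosts: 16382


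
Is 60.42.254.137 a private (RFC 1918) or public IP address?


RFC 1918 private ranges:
  10.0.0.0/8 (10.0.0.0 - 10.255.255.255)
  172.16.0.0/12 (172.16.0.0 - 172.31.255.255)
  192.168.0.0/16 (192.168.0.0 - 192.168.255.255)
Public (not in any RFC 1918 range)


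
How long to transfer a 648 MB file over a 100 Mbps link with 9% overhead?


Effective throughput = 100 * (1 - 9/100) = 91 Mbps
File size in Mb = 648 * 8 = 5184 Mb
Time = 5184 / 91
Time = 56.967 seconds


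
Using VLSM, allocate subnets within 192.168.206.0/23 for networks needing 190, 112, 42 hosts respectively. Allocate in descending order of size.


190 hosts -> /24 (254 usable): 192.168.206.0/24
112 hosts -> /25 (126 usable): 192.168.207.0/25
42 hosts -> /26 (62 usable): 192.168.207.128/26
Allocation: 192.168.206.0/24 (190 hosts, 254 usable); 192.168.207.0/25 (112 hosts, 126 usable); 192.168.207.128/26 (42 hosts, 62 usable)


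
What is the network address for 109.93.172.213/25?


IP:   01101101.01011101.10101100.11010101
Mask: 11111111.11111111.11111111.10000000
AND operation:
Net:  01101101.01011101.10101100.10000000
Network: 109.93.172.128/25


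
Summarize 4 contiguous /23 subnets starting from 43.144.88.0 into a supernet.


Original prefix: /23
Number of subnets: 4 = 2^2
New prefix = 23 - 2 = 21
Supernet: 43.144.88.0/21


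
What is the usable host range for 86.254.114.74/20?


Network: 86.254.112.0
Broadcast: 86.254.127.255
First usable = network + 1
Last usable = broadcast - 1
Range: 86.254.112.1 to 86.254.127.254


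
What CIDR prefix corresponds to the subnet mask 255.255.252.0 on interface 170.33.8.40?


Binary: 11111111.11111111.11111100.00000000
Count leading 1s
Prefix: /22


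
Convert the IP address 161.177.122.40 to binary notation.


161 = 10100001
177 = 10110001
122 = 01111010
40 = 00101000
Binary: 10100001.10110001.01111010.00101000


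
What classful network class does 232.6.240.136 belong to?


First octet: 232
Binary: 11101000
1110xxxx -> Class D (224-239)
Class D (multicast), default mask N/A


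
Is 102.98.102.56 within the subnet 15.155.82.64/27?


Subnet network: 15.155.82.64
Test IP AND mask: 102.98.102.32
No, 102.98.102.56 is not in 15.155.82.64/27


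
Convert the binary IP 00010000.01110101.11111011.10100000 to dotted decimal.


00010000 = 16
01110101 = 117
11111011 = 251
10100000 = 160
IP: 16.117.251.160


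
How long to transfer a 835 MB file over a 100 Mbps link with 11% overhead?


Effective throughput = 100 * (1 - 11/100) = 89 Mbps
File size in Mb = 835 * 8 = 6680 Mb
Time = 6680 / 89
Time = 75.0562 seconds


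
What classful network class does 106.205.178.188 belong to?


First octet: 106
Binary: 01101010
0xxxxxxx -> Class A (1-126)
Class A, default mask 255.0.0.0 (/8)


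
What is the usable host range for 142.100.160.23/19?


Network: 142.100.160.0
Broadcast: 142.100.191.255
First usable = network + 1
Last usable = broadcast - 1
Range: 142.100.160.1 to 142.100.191.254


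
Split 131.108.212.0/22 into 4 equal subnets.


New prefix = 22 + 2 = 24
Each subnet has 256 addresses
  131.108.212.0/24
  131.108.213.0/24
  131.108.214.0/24
  131.108.215.0/24
Subnets: 131.108.212.0/24, 131.108.213.0/24, 131.108.214.0/24, 131.108.215.0/24


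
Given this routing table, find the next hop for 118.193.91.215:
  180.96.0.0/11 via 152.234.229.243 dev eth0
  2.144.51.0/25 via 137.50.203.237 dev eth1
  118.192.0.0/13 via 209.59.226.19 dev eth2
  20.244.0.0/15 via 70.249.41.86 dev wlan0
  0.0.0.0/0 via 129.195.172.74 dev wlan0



Longest prefix match for 118.193.91.215:
  /11 180.96.0.0: no
  /25 2.144.51.0: no
  /13 118.192.0.0: MATCH
  /15 20.244.0.0: no
  /0 0.0.0.0: MATCH
Selected: next-hop 209.59.226.19 via eth2 (matched /13)


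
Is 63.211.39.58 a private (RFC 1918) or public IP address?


RFC 1918 private ranges:
  10.0.0.0/8 (10.0.0.0 - 10.255.255.255)
  172.16.0.0/12 (172.16.0.0 - 172.31.255.255)
  192.168.0.0/16 (192.168.0.0 - 192.168.255.255)
Public (not in any RFC 1918 range)


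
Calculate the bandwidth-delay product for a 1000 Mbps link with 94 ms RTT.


BDP = bandwidth * RTT
= 1000 Mbps * 94 ms
= 1000 * 1e6 * 94 / 1000 bits
= 94000000 bits
= 11750000 bytes
= 11474.6094 KB
BDP = 94000000 bits (11750000 bytes)


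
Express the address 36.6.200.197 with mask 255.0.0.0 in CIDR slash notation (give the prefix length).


Binary: 11111111.00000000.00000000.00000000
Count leading 1s
Prefix: /8


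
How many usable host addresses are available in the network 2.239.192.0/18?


Host bits = 32 - 18 = 14
Total addresses = 2^14 = 16384
Usable = total - 2 (network and broadcast)
Usable hosts: 16382


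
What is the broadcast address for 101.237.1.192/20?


Network: 101.237.0.0/20
Host bits = 12
Set all host bits to 1:
Broadcast: 101.237.15.255


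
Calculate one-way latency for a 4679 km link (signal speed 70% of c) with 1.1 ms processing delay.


Speed = 0.7 * 3e5 km/s = 210000 km/s
Propagation delay = 4679 / 210000 = 0.0223 s = 22.281 ms
Processing delay = 1.1 ms
Total one-way latency = 23.381 ms


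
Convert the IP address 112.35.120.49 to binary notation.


112 = 01110000
35 = 00100011
120 = 01111000
49 = 00110001
Binary: 01110000.00100011.01111000.00110001


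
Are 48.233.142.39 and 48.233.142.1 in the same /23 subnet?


Mask: 255.255.254.0
48.233.142.39 AND mask = 48.233.142.0
48.233.142.1 AND mask = 48.233.142.0
Yes, same subnet (48.233.142.0)


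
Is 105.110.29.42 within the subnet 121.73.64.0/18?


Subnet network: 121.73.64.0
Test IP AND mask: 105.110.0.0
No, 105.110.29.42 is not in 121.73.64.0/18


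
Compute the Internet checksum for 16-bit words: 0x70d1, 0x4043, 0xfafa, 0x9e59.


Sum all words (with carry folding):
+ 0x70d1 = 0x70d1
+ 0x4043 = 0xb114
+ 0xfafa = 0xac0f
+ 0x9e59 = 0x4a69
One's complement: ~0x4a69
Checksum = 0xb596


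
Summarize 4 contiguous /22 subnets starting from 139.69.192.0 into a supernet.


Original prefix: /22
Number of subnets: 4 = 2^2
New prefix = 22 - 2 = 20
Supernet: 139.69.192.0/20


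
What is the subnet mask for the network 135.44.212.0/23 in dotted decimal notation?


/23 means 23 network bits, 9 host bits
Binary: 11111111111111111111111000000000
Mask: 255.255.254.0


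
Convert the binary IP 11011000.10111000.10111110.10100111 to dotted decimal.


11011000 = 216
10111000 = 184
10111110 = 190
10100111 = 167
IP: 216.184.190.167


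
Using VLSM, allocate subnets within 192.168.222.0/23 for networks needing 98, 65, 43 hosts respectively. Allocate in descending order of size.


98 hosts -> /25 (126 usable): 192.168.222.0/25
65 hosts -> /25 (126 usable): 192.168.222.128/25
43 hosts -> /26 (62 usable): 192.168.223.0/26
Allocation: 192.168.222.0/25 (98 hosts, 126 usable); 192.168.222.128/25 (65 hosts, 126 usable); 192.168.223.0/26 (43 hosts, 62 usable)


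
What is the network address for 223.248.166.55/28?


IP:   11011111.11111000.10100110.00110111
Mask: 11111111.11111111.11111111.11110000
AND operation:
Net:  11011111.11111000.10100110.00110000
Network: 223.248.166.48/28


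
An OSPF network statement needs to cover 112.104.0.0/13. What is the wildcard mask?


Subnet mask: 255.248.0.0
Wildcard = 255.255.255.255 - subnet mask
255 - 255 = 0
255 - 248 = 7
255 - 0 = 255
255 - 0 = 255
Wildcard: 0.7.255.255


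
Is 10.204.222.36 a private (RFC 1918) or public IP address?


RFC 1918 private ranges:
  10.0.0.0/8 (10.0.0.0 - 10.255.255.255)
  172.16.0.0/12 (172.16.0.0 - 172.31.255.255)
  192.168.0.0/16 (192.168.0.0 - 192.168.255.255)
Private (in 10.0.0.0/8)


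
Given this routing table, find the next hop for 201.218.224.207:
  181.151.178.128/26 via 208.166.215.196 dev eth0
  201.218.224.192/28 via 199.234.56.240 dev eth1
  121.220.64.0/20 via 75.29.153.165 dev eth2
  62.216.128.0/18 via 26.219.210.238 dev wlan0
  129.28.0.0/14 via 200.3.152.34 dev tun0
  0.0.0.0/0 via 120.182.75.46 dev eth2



Longest prefix match for 201.218.224.207:
  /26 181.151.178.128: no
  /28 201.218.224.192: MATCH
  /20 121.220.64.0: no
  /18 62.216.128.0: no
  /14 129.28.0.0: no
  /0 0.0.0.0: MATCH
Selected: next-hop 199.234.56.240 via eth1 (matched /28)


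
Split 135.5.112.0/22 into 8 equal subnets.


New prefix = 22 + 3 = 25
Each subnet has 128 addresses
  135.5.112.0/25
  135.5.112.128/25
  135.5.113.0/25
  135.5.113.128/25
  135.5.114.0/25
  135.5.114.128/25
  135.5.115.0/25
  135.5.115.128/25
Subnets: 135.5.112.0/25, 135.5.112.128/25, 135.5.113.0/25, 135.5.113.128/25, 135.5.114.0/25, 135.5.114.128/25, 135.5.115.0/25, 135.5.115.128/25


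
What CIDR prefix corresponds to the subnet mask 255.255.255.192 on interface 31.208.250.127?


Binary: 11111111.11111111.11111111.11000000
Count leading 1s
Prefix: /26


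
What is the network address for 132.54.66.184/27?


IP:   10000100.00110110.01000010.10111000
Mask: 11111111.11111111.11111111.11100000
AND operation:
Net:  10000100.00110110.01000010.10100000
Network: 132.54.66.160/27


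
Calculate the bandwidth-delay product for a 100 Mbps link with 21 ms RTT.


BDP = bandwidth * RTT
= 100 Mbps * 21 ms
= 100 * 1e6 * 21 / 1000 bits
= 2100000 bits
= 262500 bytes
= 256.3477 KB
BDP = 2100000 bits (262500 bytes)


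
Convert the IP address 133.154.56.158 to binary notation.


133 = 10000101
154 = 10011010
56 = 00111000
158 = 10011110
Binary: 10000101.10011010.00111000.10011110


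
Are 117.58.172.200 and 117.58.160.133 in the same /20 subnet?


Mask: 255.255.240.0
117.58.172.200 AND mask = 117.58.160.0
117.58.160.133 AND mask = 117.58.160.0
Yes, same subnet (117.58.160.0)


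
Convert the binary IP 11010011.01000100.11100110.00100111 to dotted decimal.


11010011 = 211
01000100 = 68
11100110 = 230
00100111 = 39
IP: 211.68.230.39


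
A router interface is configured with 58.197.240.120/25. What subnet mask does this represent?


/25 means 25 network bits, 7 host bits
Binary: 11111111111111111111111110000000
Mask: 255.255.255.128


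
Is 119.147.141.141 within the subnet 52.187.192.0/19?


Subnet network: 52.187.192.0
Test IP AND mask: 119.147.128.0
No, 119.147.141.141 is not in 52.187.192.0/19


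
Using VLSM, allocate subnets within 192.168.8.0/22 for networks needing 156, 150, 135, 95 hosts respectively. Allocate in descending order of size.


156 hosts -> /24 (254 usable): 192.168.8.0/24
150 hosts -> /24 (254 usable): 192.168.9.0/24
135 hosts -> /24 (254 usable): 192.168.10.0/24
95 hosts -> /25 (126 usable): 192.168.11.0/25
Allocation: 192.168.8.0/24 (156 hosts, 254 usable); 192.168.9.0/24 (150 hosts, 254 usable); 192.168.10.0/24 (135 hosts, 254 usable); 192.168.11.0/25 (95 hosts, 126 usable)


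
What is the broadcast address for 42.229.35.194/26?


Network: 42.229.35.192/26
Host bits = 6
Set all host bits to 1:
Broadcast: 42.229.35.255


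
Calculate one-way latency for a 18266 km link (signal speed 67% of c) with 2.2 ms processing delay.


Speed = 0.67 * 3e5 km/s = 201000 km/s
Propagation delay = 18266 / 201000 = 0.0909 s = 90.8756 ms
Processing delay = 2.2 ms
Total one-way latency = 93.0756 ms


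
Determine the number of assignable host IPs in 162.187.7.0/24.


Host bits = 32 - 24 = 8
Total addresses = 2^8 = 256
Usable = total - 2 (network and broadcast)
Usable hosts: 254


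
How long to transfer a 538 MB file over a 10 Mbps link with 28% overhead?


Effective throughput = 10 * (1 - 28/100) = 7.2 Mbps
File size in Mb = 538 * 8 = 4304 Mb
Time = 4304 / 7.2
Time = 597.7778 seconds


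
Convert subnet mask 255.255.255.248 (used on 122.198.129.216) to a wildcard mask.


Subnet mask: 255.255.255.248
Wildcard = 255.255.255.255 - subnet mask
255 - 255 = 0
255 - 255 = 0
255 - 255 = 0
255 - 248 = 7
Wildcard: 0.0.0.7


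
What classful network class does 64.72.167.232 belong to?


First octet: 64
Binary: 01000000
0xxxxxxx -> Class A (1-126)
Class A, default mask 255.0.0.0 (/8)


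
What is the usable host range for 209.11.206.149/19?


Network: 209.11.192.0
Broadcast: 209.11.223.255
First usable = network + 1
Last usable = broadcast - 1
Range: 209.11.192.1 to 209.11.223.254


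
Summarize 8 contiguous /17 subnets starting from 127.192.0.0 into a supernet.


Original prefix: /17
Number of subnets: 8 = 2^3
New prefix = 17 - 3 = 14
Supernet: 127.192.0.0/14


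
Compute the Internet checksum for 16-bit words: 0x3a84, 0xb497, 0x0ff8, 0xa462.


Sum all words (with carry folding):
+ 0x3a84 = 0x3a84
+ 0xb497 = 0xef1b
+ 0x0ff8 = 0xff13
+ 0xa462 = 0xa376
One's complement: ~0xa376
Checksum = 0x5c89


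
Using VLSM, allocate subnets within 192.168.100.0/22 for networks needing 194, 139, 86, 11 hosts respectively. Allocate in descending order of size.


194 hosts -> /24 (254 usable): 192.168.100.0/24
139 hosts -> /24 (254 usable): 192.168.101.0/24
86 hosts -> /25 (126 usable): 192.168.102.0/25
11 hosts -> /28 (14 usable): 192.168.102.128/28
Allocation: 192.168.100.0/24 (194 hosts, 254 usable); 192.168.101.0/24 (139 hosts, 254 usable); 192.168.102.0/25 (86 hosts, 126 usable); 192.168.102.128/28 (11 hosts, 14 usable)


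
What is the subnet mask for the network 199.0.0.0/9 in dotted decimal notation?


/9 means 9 network bits, 23 host bits
Binary: 11111111100000000000000000000000
Mask: 255.128.0.0


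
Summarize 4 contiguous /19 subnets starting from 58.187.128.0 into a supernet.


Original prefix: /19
Number of subnets: 4 = 2^2
New prefix = 19 - 2 = 17
Supernet: 58.187.128.0/17


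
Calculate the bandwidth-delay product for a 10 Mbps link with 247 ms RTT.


BDP = bandwidth * RTT
= 10 Mbps * 247 ms
= 10 * 1e6 * 247 / 1000 bits
= 2470000 bits
= 308750 bytes
= 301.5137 KB
BDP = 2470000 bits (308750 bytes)


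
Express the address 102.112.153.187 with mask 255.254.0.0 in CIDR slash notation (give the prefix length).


Binary: 11111111.11111110.00000000.00000000
Count leading 1s
Prefix: /15


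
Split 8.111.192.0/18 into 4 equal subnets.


New prefix = 18 + 2 = 20
Each subnet has 4096 addresses
  8.111.192.0/20
  8.111.208.0/20
  8.111.224.0/20
  8.111.240.0/20
Subnets: 8.111.192.0/20, 8.111.208.0/20, 8.111.224.0/20, 8.111.240.0/20


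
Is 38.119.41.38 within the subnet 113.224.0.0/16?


Subnet network: 113.224.0.0
Test IP AND mask: 38.119.0.0
No, 38.119.41.38 is not in 113.224.0.0/16


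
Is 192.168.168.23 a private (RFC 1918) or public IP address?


RFC 1918 private ranges:
  10.0.0.0/8 (10.0.0.0 - 10.255.255.255)
  172.16.0.0/12 (172.16.0.0 - 172.31.255.255)
  192.168.0.0/16 (192.168.0.0 - 192.168.255.255)
Private (in 192.168.0.0/16)


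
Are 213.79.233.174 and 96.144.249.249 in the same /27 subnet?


Mask: 255.255.255.224
213.79.233.174 AND mask = 213.79.233.160
96.144.249.249 AND mask = 96.144.249.224
No, different subnets (213.79.233.160 vs 96.144.249.224)


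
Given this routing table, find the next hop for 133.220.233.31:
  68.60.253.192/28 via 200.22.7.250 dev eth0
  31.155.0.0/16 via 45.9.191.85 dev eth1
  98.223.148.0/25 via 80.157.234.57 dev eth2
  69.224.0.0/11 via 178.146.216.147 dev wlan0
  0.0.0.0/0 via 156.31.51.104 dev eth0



Longest prefix match for 133.220.233.31:
  /28 68.60.253.192: no
  /16 31.155.0.0: no
  /25 98.223.148.0: no
  /11 69.224.0.0: no
  /0 0.0.0.0: MATCH
Selected: next-hop 156.31.51.104 via eth0 (matched /0)


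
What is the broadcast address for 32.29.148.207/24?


Network: 32.29.148.0/24
Host bits = 8
Set all host bits to 1:
Broadcast: 32.29.148.255


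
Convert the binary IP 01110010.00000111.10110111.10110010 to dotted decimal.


01110010 = 114
00000111 = 7
10110111 = 183
10110010 = 178
IP: 114.7.183.178


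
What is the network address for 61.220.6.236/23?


IP:   00111101.11011100.00000110.11101100
Mask: 11111111.11111111.11111110.00000000
AND operation:
Net:  00111101.11011100.00000110.00000000
Network: 61.220.6.0/23


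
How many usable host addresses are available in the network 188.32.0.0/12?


Host bits = 32 - 12 = 20
Total addresses = 2^20 = 1048576
Usable = total - 2 (network and broadcast)
Usable hosts: 1048574


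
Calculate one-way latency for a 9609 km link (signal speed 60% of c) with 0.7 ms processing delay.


Speed = 0.6 * 3e5 km/s = 180000 km/s
Propagation delay = 9609 / 180000 = 0.0534 s = 53.3833 ms
Processing delay = 0.7 ms
Total one-way latency = 54.0833 ms


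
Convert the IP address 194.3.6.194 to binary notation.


194 = 11000010
3 = 00000011
6 = 00000110
194 = 11000010
Binary: 11000010.00000011.00000110.11000010


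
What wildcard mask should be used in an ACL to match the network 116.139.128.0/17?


Subnet mask: 255.255.128.0
Wildcard = 255.255.255.255 - subnet mask
255 - 255 = 0
255 - 255 = 0
255 - 128 = 127
255 - 0 = 255
Wildcard: 0.0.127.255


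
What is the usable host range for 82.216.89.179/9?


Network: 82.128.0.0
Broadcast: 82.255.255.255
First usable = network + 1
Last usable = broadcast - 1
Range: 82.128.0.1 to 82.255.255.254


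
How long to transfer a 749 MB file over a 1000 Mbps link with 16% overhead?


Effective throughput = 1000 * (1 - 16/100) = 840 Mbps
File size in Mb = 749 * 8 = 5992 Mb
Time = 5992 / 840
Time = 7.1333 seconds


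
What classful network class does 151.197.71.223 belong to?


First octet: 151
Binary: 10010111
10xxxxxx -> Class B (128-191)
Class B, default mask 255.255.0.0 (/16)


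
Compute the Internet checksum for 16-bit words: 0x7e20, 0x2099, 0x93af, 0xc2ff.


Sum all words (with carry folding):
+ 0x7e20 = 0x7e20
+ 0x2099 = 0x9eb9
+ 0x93af = 0x3269
+ 0xc2ff = 0xf568
One's complement: ~0xf568
Checksum = 0x0a97


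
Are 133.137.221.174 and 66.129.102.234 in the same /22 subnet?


Mask: 255.255.252.0
133.137.221.174 AND mask = 133.137.220.0
66.129.102.234 AND mask = 66.129.100.0
No, different subnets (133.137.220.0 vs 66.129.100.0)


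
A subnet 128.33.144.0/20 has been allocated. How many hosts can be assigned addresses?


Host bits = 32 - 20 = 12
Total addresses = 2^12 = 4096
Usable = total - 2 (network and broadcast)
Usable hosts: 4094


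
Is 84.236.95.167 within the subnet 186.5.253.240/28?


Subnet network: 186.5.253.240
Test IP AND mask: 84.236.95.160
No, 84.236.95.167 is not in 186.5.253.240/28
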